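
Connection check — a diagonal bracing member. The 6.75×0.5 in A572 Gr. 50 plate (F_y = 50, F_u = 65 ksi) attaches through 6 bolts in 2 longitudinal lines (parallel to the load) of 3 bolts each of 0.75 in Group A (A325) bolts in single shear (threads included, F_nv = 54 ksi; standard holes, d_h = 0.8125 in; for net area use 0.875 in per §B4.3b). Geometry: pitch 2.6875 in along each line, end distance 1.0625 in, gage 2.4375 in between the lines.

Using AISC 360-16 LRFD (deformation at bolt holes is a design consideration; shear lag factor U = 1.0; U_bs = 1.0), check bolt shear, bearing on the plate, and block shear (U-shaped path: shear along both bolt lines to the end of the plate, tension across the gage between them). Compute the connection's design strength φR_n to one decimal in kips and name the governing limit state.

Bolt shear: A_b = π(0.75)²/4 = 0.44179 in². φR_n = 0.75 × 54 × 0.44179 × 6 × 1 = 107.4 kips.
Bearing (0.5 in plate, F_u = 65 ksi): end bolts L_c = 1.0625 − 0.8125/2 = 0.65625, R_n = min(1.2×0.65625×0.5×65, 2.4×0.75×0.5×65) = 25.594 kips/bolt; interior L_c = 2.6875 − 0.8125 = 1.875, R_n = 58.5 kips/bolt. φR_n = 0.75 × (2×25.594 + 4×58.5) = 213.9 kips.
Block shear: shear path 2×[1.0625+2×2.6875] = 2×6.4375 in, A_gv = 6.4375, A_nv = 2×(6.4375 − 2.5×0.875)×0.5 = 4.25 in²; tension across gage: (2.4375 − 1×0.875)×0.5 = 0.78125 in². R_n = min(0.6×65×4.25, 0.6×50×6.4375) + 1.0×65×0.78125 = min(165.75, 193.13) + 50.781 = 216.53 kips. φR_n = 0.75 × 216.53 = 162.4 kips.
Governing: min(107.4, 213.9, 162.4) = 107.4 kips → bolt shear.

107.4 kips (bolt shear governs)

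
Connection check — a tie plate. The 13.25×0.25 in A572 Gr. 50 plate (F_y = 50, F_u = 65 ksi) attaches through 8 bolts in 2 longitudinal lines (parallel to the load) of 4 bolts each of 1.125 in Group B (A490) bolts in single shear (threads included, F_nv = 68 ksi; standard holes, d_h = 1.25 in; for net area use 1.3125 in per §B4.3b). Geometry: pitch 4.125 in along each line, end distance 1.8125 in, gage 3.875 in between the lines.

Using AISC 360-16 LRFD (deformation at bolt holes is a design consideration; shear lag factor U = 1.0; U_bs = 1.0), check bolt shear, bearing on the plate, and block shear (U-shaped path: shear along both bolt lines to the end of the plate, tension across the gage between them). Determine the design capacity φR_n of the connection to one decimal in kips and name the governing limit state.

171.5 kips (block shear governs)

Bolt shear: A_b = π(1.125)²/4 = 0.99402 in². φR_n = 0.75 × 68 × 0.99402 × 8 × 1 = 405.6 kips.
Bearing (0.25 in plate, F_u = 65 ksi): end bolts L_c = 1.8125 − 1.25/2 = 1.1875, R_n = min(1.2×1.1875×0.25×65, 2.4×1.125×0.25×65) = 23.156 kips/bolt; interior L_c = 4.125 − 1.25 = 2.875, R_n = 43.875 kips/bolt. φR_n = 0.75 × (2×23.156 + 6×43.875) = 232.2 kips.
Block shear: shear path 2×[1.8125+3×4.125] = 2×14.1875 in, A_gv = 7.0938, A_nv = 2×(14.1875 − 3.5×1.3125)×0.25 = 4.7969 in²; tension across gage: (3.875 − 1×1.3125)×0.25 = 0.64063 in². R_n = min(0.6×65×4.7969, 0.6×50×7.0938) + 1.0×65×0.64063 = min(187.08, 212.81) + 41.641 = 228.72 kips. φR_n = 0.75 × 228.72 = 171.5 kips.
Governing: min(405.6, 232.2, 171.5) = 171.5 kips → block shear.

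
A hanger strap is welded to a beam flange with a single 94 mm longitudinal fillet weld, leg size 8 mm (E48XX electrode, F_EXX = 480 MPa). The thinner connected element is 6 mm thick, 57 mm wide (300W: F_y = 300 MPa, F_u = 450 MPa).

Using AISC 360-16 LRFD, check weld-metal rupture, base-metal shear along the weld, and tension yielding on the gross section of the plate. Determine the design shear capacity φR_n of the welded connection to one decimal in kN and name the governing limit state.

Weld metal: throat = 0.707×8 = 5.656 mm, L = 94 mm. φR_n = 0.75 × 0.6 × 480 × 5.656 × 94 = 114.8 kN.
Base metal shear (6 mm plate): yield φR_n = 1.0×0.6×300×6×94 = 101.5 kN; rupture φR_n = 0.75×0.6×450×6×94 = 114.2 kN; take 101.5 kN (yield).
Tension yield (gross): A_g = 57×6 = 342 mm². φR_n = 0.90 × 300 × 342 = 92.3 kN.
Governing: min(114.8, 101.5, 92.3) = 92.3 kN → gross-section yield.

92.3 kN (gross-section yield governs)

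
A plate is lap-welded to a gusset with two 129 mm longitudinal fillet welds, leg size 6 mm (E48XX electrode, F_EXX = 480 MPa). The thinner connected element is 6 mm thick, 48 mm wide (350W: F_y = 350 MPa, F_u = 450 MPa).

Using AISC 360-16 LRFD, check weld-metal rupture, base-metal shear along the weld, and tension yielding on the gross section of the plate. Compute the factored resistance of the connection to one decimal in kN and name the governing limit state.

90.7 kN (gross-section yield governs)

Weld metal: throat = 0.707×6 = 4.242 mm, L = 2×129 = 258 mm. φR_n = 0.75 × 0.6 × 480 × 4.242 × 258 = 236.4 kN.
Base metal shear (6 mm plate): yield φR_n = 1.0×0.6×350×6×258 = 325.1 kN; rupture φR_n = 0.75×0.6×450×6×258 = 313.5 kN; take 313.5 kN (rupture).
Tension yield (gross): A_g = 48×6 = 288 mm². φR_n = 0.90 × 350 × 288 = 90.7 kN.
Governing: min(236.4, 313.5, 90.7) = 90.7 kN → gross-section yield.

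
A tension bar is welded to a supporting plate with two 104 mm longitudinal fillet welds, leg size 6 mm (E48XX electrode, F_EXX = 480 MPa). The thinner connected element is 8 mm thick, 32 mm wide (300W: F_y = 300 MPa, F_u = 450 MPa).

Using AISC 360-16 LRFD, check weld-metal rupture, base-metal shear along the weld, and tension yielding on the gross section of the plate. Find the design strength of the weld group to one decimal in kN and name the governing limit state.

69.1 kN (gross-section yield governs)

Weld metal: throat = 0.707×6 = 4.242 mm, L = 2×104 = 208 mm. φR_n = 0.75 × 0.6 × 480 × 4.242 × 208 = 190.6 kN.
Base metal shear (8 mm plate): yield φR_n = 1.0×0.6×300×8×208 = 299.5 kN; rupture φR_n = 0.75×0.6×450×8×208 = 337.0 kN; take 299.5 kN (yield).
Tension yield (gross): A_g = 32×8 = 256 mm². φR_n = 0.90 × 300 × 256 = 69.1 kN.
Governing: min(190.6, 299.5, 69.1) = 69.1 kN → gross-section yield.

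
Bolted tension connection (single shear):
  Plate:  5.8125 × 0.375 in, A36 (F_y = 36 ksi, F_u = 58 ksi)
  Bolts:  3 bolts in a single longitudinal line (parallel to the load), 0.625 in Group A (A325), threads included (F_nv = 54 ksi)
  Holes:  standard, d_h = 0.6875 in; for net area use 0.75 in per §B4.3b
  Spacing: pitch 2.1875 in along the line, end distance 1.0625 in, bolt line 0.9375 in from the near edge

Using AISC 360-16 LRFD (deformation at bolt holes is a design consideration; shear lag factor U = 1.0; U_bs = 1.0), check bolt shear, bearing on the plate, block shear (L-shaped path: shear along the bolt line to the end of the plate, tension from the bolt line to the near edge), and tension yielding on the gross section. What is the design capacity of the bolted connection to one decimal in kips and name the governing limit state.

37.3 kips (bolt shear governs)

Bolt shear: A_b = π(0.625)²/4 = 0.3068 in². φR_n = 0.75 × 54 × 0.3068 × 3 × 1 = 37.3 kips.
Bearing (0.375 in plate, F_u = 58 ksi): end bolts L_c = 1.0625 − 0.6875/2 = 0.71875, R_n = min(1.2×0.71875×0.375×58, 2.4×0.625×0.375×58) = 18.759 kips/bolt; interior L_c = 2.1875 − 0.6875 = 1.5, R_n = 32.625 kips/bolt. φR_n = 0.75 × (1×18.759 + 2×32.625) = 63.0 kips.
Block shear: shear path 1×[1.0625+2×2.1875] = 1×5.4375 in, A_gv = 2.0391, A_nv = 1×(5.4375 − 2.5×0.75)×0.375 = 1.3359 in²; tension to near edge: (0.9375 − 0.5×0.75)×0.375 = 0.21094 in². R_n = min(0.6×58×1.3359, 0.6×36×2.0391) + 1.0×58×0.21094 = min(46.489, 44.045) + 12.235 = 56.28 kips. φR_n = 0.75 × 56.28 = 42.2 kips.
Tension yield (gross): A_g = 5.8125×0.375 = 2.1797 in². φR_n = 0.90 × 36 × 2.1797 = 70.6 kips.
Governing: min(37.3, 63.0, 42.2, 70.6) = 37.3 kips → bolt shear.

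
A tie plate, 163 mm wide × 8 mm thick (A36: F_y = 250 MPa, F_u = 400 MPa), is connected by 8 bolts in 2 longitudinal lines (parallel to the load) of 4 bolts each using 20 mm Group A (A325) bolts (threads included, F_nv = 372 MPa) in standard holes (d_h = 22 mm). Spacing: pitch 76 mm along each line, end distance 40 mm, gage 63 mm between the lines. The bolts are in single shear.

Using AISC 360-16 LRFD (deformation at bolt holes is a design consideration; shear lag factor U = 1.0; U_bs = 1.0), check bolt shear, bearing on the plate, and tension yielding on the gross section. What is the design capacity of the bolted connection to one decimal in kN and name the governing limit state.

293.4 kN (gross-section yield governs)

Bolt shear: A_b = π(20)²/4 = 314.16 mm². φR_n = 0.75 × 372 × 314.16 × 8 × 1 = 701.2 kN.
Bearing (8 mm plate, F_u = 400 MPa): end bolts L_c = 40 − 22/2 = 29, R_n = min(1.2×29×8×400, 2.4×20×8×400) = 111.36 kN/bolt; interior L_c = 76 − 22 = 54, R_n = 153.6 kN/bolt. φR_n = 0.75 × (2×111.36 + 6×153.6) = 858.2 kN.
Tension yield (gross): A_g = 163×8 = 1304 mm². φR_n = 0.90 × 250 × 1304 = 293.4 kN.
Governing: min(701.2, 858.2, 293.4) = 293.4 kN → gross-section yield.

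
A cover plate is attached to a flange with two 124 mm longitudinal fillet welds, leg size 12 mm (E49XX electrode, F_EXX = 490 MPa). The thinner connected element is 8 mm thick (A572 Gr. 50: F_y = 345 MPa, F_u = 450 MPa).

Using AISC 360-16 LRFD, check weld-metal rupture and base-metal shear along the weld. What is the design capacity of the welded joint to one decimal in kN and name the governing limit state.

Weld metal: throat = 0.707×12 = 8.484 mm, L = 2×124 = 248 mm. φR_n = 0.75 × 0.6 × 490 × 8.484 × 248 = 463.9 kN.
Base metal shear (8 mm plate): yield φR_n = 1.0×0.6×345×8×248 = 410.7 kN; rupture φR_n = 0.75×0.6×450×8×248 = 401.8 kN; take 401.8 kN (rupture).
Governing: min(463.9, 401.8) = 401.8 kN → base-metal shear.

401.8 kN (base-metal shear governs)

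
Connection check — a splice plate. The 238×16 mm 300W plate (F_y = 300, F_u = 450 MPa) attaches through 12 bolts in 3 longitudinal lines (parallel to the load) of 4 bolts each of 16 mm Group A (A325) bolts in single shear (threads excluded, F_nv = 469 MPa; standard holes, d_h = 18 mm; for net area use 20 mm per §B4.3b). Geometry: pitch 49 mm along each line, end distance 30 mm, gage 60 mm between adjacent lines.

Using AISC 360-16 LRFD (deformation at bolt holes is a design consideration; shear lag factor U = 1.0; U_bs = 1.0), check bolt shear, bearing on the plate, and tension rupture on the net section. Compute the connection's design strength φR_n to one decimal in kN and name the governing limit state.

848.7 kN (bolt shear governs)

Bolt shear: A_b = π(16)²/4 = 201.06 mm². φR_n = 0.75 × 469 × 201.06 × 12 × 1 = 848.7 kN.
Bearing (16 mm plate, F_u = 450 MPa): end bolts L_c = 30 − 18/2 = 21, R_n = min(1.2×21×16×450, 2.4×16×16×450) = 181.44 kN/bolt; interior L_c = 49 − 18 = 31, R_n = 267.84 kN/bolt. φR_n = 0.75 × (3×181.44 + 9×267.84) = 2216.2 kN.
Tension rupture (net): A_n = (238 − 3×20)×16 = 2848 mm² (U = 1.0, A_e = A_n). φR_n = 0.75 × 450 × 2848 = 961.2 kN.
Governing: min(848.7, 2216.2, 961.2) = 848.7 kN → bolt shear.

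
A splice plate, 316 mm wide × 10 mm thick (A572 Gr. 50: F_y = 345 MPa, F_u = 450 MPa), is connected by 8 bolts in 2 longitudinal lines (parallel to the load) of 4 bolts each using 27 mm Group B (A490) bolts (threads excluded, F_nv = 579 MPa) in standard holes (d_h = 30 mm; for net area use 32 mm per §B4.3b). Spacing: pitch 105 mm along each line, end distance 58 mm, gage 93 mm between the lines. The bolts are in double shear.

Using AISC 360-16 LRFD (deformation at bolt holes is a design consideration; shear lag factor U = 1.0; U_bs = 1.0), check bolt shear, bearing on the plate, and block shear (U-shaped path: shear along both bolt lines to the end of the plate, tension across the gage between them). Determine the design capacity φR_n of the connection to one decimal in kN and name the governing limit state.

Bolt shear: A_b = π(27)²/4 = 572.56 mm². φR_n = 0.75 × 579 × 572.56 × 8 × 2 = 3978.1 kN.
Bearing (10 mm plate, F_u = 450 MPa): end bolts L_c = 58 − 30/2 = 43, R_n = min(1.2×43×10×450, 2.4×27×10×450) = 232.2 kN/bolt; interior L_c = 105 − 30 = 75, R_n = 291.6 kN/bolt. φR_n = 0.75 × (2×232.2 + 6×291.6) = 1660.5 kN.
Block shear: shear path 2×[58+3×105] = 2×373 mm, A_gv = 7460, A_nv = 2×(373 − 3.5×32)×10 = 5220 mm²; tension across gage: (93 − 1×32)×10 = 610 mm². R_n = min(0.6×450×5220, 0.6×345×7460) + 1.0×450×610 = min(1409.4, 1544.2) + 274.5 = 1683.9 kN. φR_n = 0.75 × 1683.9 = 1262.9 kN.
Governing: min(3978.1, 1660.5, 1262.9) = 1262.9 kN → block shear.

1262.9 kN (block shear governs)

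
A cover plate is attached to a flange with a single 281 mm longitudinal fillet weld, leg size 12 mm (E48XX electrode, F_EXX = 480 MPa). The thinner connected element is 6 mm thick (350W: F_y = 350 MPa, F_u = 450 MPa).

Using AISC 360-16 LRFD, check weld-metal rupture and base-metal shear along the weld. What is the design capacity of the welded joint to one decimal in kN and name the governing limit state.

Weld metal: throat = 0.707×12 = 8.484 mm, L = 281 mm. φR_n = 0.75 × 0.6 × 480 × 8.484 × 281 = 514.9 kN.
Base metal shear (6 mm plate): yield φR_n = 1.0×0.6×350×6×281 = 354.1 kN; rupture φR_n = 0.75×0.6×450×6×281 = 341.4 kN; take 341.4 kN (rupture).
Governing: min(514.9, 341.4) = 341.4 kN → base-metal shear.

341.4 kN (base-metal shear governs)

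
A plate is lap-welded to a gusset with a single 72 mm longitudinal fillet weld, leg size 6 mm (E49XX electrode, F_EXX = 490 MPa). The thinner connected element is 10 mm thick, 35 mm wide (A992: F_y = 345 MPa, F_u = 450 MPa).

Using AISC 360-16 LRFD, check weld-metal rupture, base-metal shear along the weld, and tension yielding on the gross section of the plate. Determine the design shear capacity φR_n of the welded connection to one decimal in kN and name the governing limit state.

67.3 kN (weld metal governs)

Weld metal: throat = 0.707×6 = 4.242 mm, L = 72 mm. φR_n = 0.75 × 0.6 × 490 × 4.242 × 72 = 67.3 kN.
Base metal shear (10 mm plate): yield φR_n = 1.0×0.6×345×10×72 = 149.0 kN; rupture φR_n = 0.75×0.6×450×10×72 = 145.8 kN; take 145.8 kN (rupture).
Tension yield (gross): A_g = 35×10 = 350 mm². φR_n = 0.90 × 345 × 350 = 108.7 kN.
Governing: min(67.3, 145.8, 108.7) = 67.3 kN → weld metal.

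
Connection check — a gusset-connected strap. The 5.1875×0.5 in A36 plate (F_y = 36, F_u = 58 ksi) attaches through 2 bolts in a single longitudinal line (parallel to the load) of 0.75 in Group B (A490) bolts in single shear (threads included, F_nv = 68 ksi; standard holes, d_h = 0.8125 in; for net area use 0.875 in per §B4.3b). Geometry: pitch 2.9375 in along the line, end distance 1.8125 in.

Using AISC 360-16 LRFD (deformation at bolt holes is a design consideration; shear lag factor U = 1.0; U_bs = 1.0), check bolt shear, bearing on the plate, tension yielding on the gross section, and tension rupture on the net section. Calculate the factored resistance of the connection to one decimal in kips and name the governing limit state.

45.1 kips (bolt shear governs)

Bolt shear: A_b = π(0.75)²/4 = 0.44179 in². φR_n = 0.75 × 68 × 0.44179 × 2 × 1 = 45.1 kips.
Bearing (0.5 in plate, F_u = 58 ksi): end bolts L_c = 1.8125 − 0.8125/2 = 1.40625, R_n = min(1.2×1.40625×0.5×58, 2.4×0.75×0.5×58) = 48.938 kips/bolt; interior L_c = 2.9375 − 0.8125 = 2.125, R_n = 52.2 kips/bolt. φR_n = 0.75 × (1×48.938 + 1×52.2) = 75.9 kips.
Tension yield (gross): A_g = 5.1875×0.5 = 2.5938 in². φR_n = 0.90 × 36 × 2.5938 = 84.0 kips.
Tension rupture (net): A_n = (5.1875 − 1×0.875)×0.5 = 2.1563 in² (U = 1.0, A_e = A_n). φR_n = 0.75 × 58 × 2.1563 = 93.8 kips.
Governing: min(45.1, 75.9, 84.0, 93.8) = 45.1 kips → bolt shear.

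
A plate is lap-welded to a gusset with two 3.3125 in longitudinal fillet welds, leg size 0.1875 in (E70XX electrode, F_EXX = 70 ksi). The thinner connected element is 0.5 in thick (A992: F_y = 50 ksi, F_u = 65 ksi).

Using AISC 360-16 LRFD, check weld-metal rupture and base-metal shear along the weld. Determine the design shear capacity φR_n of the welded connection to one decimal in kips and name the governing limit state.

Weld metal: throat = 0.707×0.1875 = 0.13256 in, L = 2×3.3125 = 6.625 in. φR_n = 0.75 × 0.6 × 70 × 0.13256 × 6.625 = 27.7 kips.
Base metal shear (0.5 in plate): yield φR_n = 1.0×0.6×50×0.5×6.625 = 99.4 kips; rupture φR_n = 0.75×0.6×65×0.5×6.625 = 96.9 kips; take 96.9 kips (rupture).
Governing: min(27.7, 96.9) = 27.7 kips → weld metal.

27.7 kips (weld metal governs)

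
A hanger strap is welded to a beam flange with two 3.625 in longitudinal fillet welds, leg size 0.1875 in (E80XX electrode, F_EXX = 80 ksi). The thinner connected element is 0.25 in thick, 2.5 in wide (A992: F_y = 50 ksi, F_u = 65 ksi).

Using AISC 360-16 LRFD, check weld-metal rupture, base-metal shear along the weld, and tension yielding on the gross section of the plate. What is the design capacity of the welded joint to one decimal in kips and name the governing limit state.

28.1 kips (gross-section yield governs)

Weld metal: throat = 0.707×0.1875 = 0.13256 in, L = 2×3.625 = 7.25 in. φR_n = 0.75 × 0.6 × 80 × 0.13256 × 7.25 = 34.6 kips.
Base metal shear (0.25 in plate): yield φR_n = 1.0×0.6×50×0.25×7.25 = 54.4 kips; rupture φR_n = 0.75×0.6×65×0.25×7.25 = 53.0 kips; take 53.0 kips (rupture).
Tension yield (gross): A_g = 2.5×0.25 = 0.625 in². φR_n = 0.90 × 50 × 0.625 = 28.1 kips.
Governing: min(34.6, 53.0, 28.1) = 28.1 kips → gross-section yield.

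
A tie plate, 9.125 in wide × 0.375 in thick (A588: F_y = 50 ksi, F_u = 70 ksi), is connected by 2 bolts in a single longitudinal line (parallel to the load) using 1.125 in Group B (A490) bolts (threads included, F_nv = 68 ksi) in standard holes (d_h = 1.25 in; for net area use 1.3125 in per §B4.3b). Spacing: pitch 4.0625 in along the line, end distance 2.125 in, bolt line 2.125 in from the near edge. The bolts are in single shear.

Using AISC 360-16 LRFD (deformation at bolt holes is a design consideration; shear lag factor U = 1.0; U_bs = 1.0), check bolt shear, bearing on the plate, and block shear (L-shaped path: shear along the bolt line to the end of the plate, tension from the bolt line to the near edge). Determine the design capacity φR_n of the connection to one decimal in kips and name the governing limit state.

78.8 kips (block shear governs)

Bolt shear: A_b = π(1.125)²/4 = 0.99402 in². φR_n = 0.75 × 68 × 0.99402 × 2 × 1 = 101.4 kips.
Bearing (0.375 in plate, F_u = 70 ksi): end bolts L_c = 2.125 − 1.25/2 = 1.5, R_n = min(1.2×1.5×0.375×70, 2.4×1.125×0.375×70) = 47.25 kips/bolt; interior L_c = 4.0625 − 1.25 = 2.8125, R_n = 70.875 kips/bolt. φR_n = 0.75 × (1×47.25 + 1×70.875) = 88.6 kips.
Block shear: shear path 1×[2.125+1×4.0625] = 1×6.1875 in, A_gv = 2.3203, A_nv = 1×(6.1875 − 1.5×1.3125)×0.375 = 1.582 in²; tension to near edge: (2.125 − 0.5×1.3125)×0.375 = 0.55078 in². R_n = min(0.6×70×1.582, 0.6×50×2.3203) + 1.0×70×0.55078 = min(66.444, 69.609) + 38.555 = 105 kips. φR_n = 0.75 × 105 = 78.8 kips.
Governing: min(101.4, 88.6, 78.8) = 78.8 kips → block shear.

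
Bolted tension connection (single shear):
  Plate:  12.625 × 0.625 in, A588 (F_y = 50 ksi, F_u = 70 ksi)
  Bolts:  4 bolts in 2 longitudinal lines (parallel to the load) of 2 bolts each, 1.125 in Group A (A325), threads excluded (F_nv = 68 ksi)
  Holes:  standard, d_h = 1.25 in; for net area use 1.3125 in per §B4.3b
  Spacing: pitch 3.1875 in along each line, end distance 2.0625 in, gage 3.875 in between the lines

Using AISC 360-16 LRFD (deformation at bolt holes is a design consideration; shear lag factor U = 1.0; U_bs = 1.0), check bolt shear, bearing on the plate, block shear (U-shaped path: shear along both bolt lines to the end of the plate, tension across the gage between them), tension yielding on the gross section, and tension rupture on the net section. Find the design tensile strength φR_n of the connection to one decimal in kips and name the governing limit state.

202.8 kips (bolt shear governs)

Bolt shear: A_b = π(1.125)²/4 = 0.99402 in². φR_n = 0.75 × 68 × 0.99402 × 4 × 1 = 202.8 kips.
Bearing (0.625 in plate, F_u = 70 ksi): end bolts L_c = 2.0625 − 1.25/2 = 1.4375, R_n = min(1.2×1.4375×0.625×70, 2.4×1.125×0.625×70) = 75.469 kips/bolt; interior L_c = 3.1875 − 1.25 = 1.9375, R_n = 101.72 kips/bolt. φR_n = 0.75 × (2×75.469 + 2×101.72) = 265.8 kips.
Block shear: shear path 2×[2.0625+1×3.1875] = 2×5.25 in, A_gv = 6.5625, A_nv = 2×(5.25 − 1.5×1.3125)×0.625 = 4.1016 in²; tension across gage: (3.875 − 1×1.3125)×0.625 = 1.6016 in². R_n = min(0.6×70×4.1016, 0.6×50×6.5625) + 1.0×70×1.6016 = min(172.27, 196.88) + 112.11 = 284.38 kips. φR_n = 0.75 × 284.38 = 213.3 kips.
Tension yield (gross): A_g = 12.625×0.625 = 7.8906 in². φR_n = 0.90 × 50 × 7.8906 = 355.1 kips.
Tension rupture (net): A_n = (12.625 − 2×1.3125)×0.625 = 6.25 in² (U = 1.0, A_e = A_n). φR_n = 0.75 × 70 × 6.25 = 328.1 kips.
Governing: min(202.8, 265.8, 213.3, 355.1, 328.1) = 202.8 kips → bolt shear.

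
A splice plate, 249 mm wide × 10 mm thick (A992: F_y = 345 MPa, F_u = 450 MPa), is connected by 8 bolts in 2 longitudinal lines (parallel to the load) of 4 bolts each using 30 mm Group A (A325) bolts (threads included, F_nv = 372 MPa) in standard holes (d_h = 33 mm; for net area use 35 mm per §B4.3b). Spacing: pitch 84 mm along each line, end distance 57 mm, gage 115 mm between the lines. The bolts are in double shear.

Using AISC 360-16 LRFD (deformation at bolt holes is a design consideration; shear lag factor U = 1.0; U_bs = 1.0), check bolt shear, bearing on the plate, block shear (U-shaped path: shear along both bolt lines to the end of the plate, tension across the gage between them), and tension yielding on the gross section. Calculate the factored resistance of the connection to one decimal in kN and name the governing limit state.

773.1 kN (gross-section yield governs)

Bolt shear: A_b = π(30)²/4 = 706.86 mm². φR_n = 0.75 × 372 × 706.86 × 8 × 2 = 3155.4 kN.
Bearing (10 mm plate, F_u = 450 MPa): end bolts L_c = 57 − 33/2 = 40.5, R_n = min(1.2×40.5×10×450, 2.4×30×10×450) = 218.7 kN/bolt; interior L_c = 84 − 33 = 51, R_n = 275.4 kN/bolt. φR_n = 0.75 × (2×218.7 + 6×275.4) = 1567.4 kN.
Block shear: shear path 2×[57+3×84] = 2×309 mm, A_gv = 6180, A_nv = 2×(309 − 3.5×35)×10 = 3730 mm²; tension across gage: (115 − 1×35)×10 = 800 mm². R_n = min(0.6×450×3730, 0.6×345×6180) + 1.0×450×800 = min(1007.1, 1279.3) + 360 = 1367.1 kN. φR_n = 0.75 × 1367.1 = 1025.3 kN.
Tension yield (gross): A_g = 249×10 = 2490 mm². φR_n = 0.90 × 345 × 2490 = 773.1 kN.
Governing: min(3155.4, 1567.4, 1025.3, 773.1) = 773.1 kN → gross-section yield.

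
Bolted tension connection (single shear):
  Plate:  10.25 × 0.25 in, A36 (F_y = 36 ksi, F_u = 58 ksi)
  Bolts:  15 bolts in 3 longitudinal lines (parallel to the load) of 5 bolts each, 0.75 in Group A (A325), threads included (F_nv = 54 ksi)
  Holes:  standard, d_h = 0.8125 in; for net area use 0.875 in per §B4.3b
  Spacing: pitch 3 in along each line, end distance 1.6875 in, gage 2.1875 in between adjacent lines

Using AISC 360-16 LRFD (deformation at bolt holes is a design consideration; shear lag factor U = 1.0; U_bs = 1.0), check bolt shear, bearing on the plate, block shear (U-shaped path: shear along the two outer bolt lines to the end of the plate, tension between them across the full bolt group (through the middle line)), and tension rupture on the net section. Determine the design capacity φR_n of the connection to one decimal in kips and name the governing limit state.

82.9 kips (net-section rupture governs)

Bolt shear: A_b = π(0.75)²/4 = 0.44179 in². φR_n = 0.75 × 54 × 0.44179 × 15 × 1 = 268.4 kips.
Bearing (0.25 in plate, F_u = 58 ksi): end bolts L_c = 1.6875 − 0.8125/2 = 1.28125, R_n = min(1.2×1.28125×0.25×58, 2.4×0.75×0.25×58) = 22.294 kips/bolt; interior L_c = 3 − 0.8125 = 2.1875, R_n = 26.1 kips/bolt. φR_n = 0.75 × (3×22.294 + 12×26.1) = 285.1 kips.
Block shear: shear path 2×[1.6875+4×3] = 2×13.6875 in, A_gv = 6.8438, A_nv = 2×(13.6875 − 4.5×0.875)×0.25 = 4.875 in²; tension across gage: (4.375 − 2×0.875)×0.25 = 0.65625 in². R_n = min(0.6×58×4.875, 0.6×36×6.8438) + 1.0×58×0.65625 = min(169.65, 147.83) + 38.063 = 185.89 kips. φR_n = 0.75 × 185.89 = 139.4 kips.
Tension rupture (net): A_n = (10.25 − 3×0.875)×0.25 = 1.9063 in² (U = 1.0, A_e = A_n). φR_n = 0.75 × 58 × 1.9063 = 82.9 kips.
Governing: min(268.4, 285.1, 139.4, 82.9) = 82.9 kips → net-section rupture.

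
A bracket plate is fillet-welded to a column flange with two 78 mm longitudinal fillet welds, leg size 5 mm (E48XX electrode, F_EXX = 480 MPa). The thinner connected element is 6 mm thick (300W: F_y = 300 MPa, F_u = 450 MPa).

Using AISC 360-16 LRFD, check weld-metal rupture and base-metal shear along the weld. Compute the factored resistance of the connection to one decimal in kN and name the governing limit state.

119.1 kN (weld metal governs)

Weld metal: throat = 0.707×5 = 3.535 mm, L = 2×78 = 156 mm. φR_n = 0.75 × 0.6 × 480 × 3.535 × 156 = 119.1 kN.
Base metal shear (6 mm plate): yield φR_n = 1.0×0.6×300×6×156 = 168.5 kN; rupture φR_n = 0.75×0.6×450×6×156 = 189.5 kN; take 168.5 kN (yield).
Governing: min(119.1, 168.5) = 119.1 kN → weld metal.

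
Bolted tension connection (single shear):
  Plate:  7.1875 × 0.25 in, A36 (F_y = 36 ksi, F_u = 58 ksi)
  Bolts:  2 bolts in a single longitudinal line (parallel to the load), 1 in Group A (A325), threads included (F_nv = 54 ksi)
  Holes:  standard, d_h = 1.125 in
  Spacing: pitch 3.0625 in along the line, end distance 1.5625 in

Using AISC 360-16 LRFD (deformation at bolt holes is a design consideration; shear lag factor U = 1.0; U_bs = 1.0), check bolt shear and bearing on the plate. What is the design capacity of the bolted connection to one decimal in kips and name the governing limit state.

38.3 kips (bearing governs)

Bolt shear: A_b = π(1)²/4 = 0.7854 in². φR_n = 0.75 × 54 × 0.7854 × 2 × 1 = 63.6 kips.
Bearing (0.25 in plate, F_u = 58 ksi): end bolts L_c = 1.5625 − 1.125/2 = 1, R_n = min(1.2×1×0.25×58, 2.4×1×0.25×58) = 17.4 kips/bolt; interior L_c = 3.0625 − 1.125 = 1.9375, R_n = 33.713 kips/bolt. φR_n = 0.75 × (1×17.4 + 1×33.713) = 38.3 kips.
Governing: min(63.6, 38.3) = 38.3 kips → bearing.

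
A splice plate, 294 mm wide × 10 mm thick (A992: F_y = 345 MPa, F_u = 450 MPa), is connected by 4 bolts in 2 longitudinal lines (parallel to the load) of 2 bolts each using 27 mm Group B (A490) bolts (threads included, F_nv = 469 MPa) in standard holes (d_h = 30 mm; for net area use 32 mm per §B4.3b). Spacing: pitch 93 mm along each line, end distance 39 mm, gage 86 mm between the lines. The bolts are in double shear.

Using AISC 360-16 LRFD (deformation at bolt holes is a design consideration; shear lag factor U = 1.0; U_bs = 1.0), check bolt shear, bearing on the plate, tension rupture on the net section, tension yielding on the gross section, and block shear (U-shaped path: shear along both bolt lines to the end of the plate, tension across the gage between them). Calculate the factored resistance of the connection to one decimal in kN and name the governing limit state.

Bolt shear: A_b = π(27)²/4 = 572.56 mm². φR_n = 0.75 × 469 × 572.56 × 4 × 2 = 1611.2 kN.
Bearing (10 mm plate, F_u = 450 MPa): end bolts L_c = 39 − 30/2 = 24, R_n = min(1.2×24×10×450, 2.4×27×10×450) = 129.6 kN/bolt; interior L_c = 93 − 30 = 63, R_n = 291.6 kN/bolt. φR_n = 0.75 × (2×129.6 + 2×291.6) = 631.8 kN.
Tension rupture (net): A_n = (294 − 2×32)×10 = 2300 mm² (U = 1.0, A_e = A_n). φR_n = 0.75 × 450 × 2300 = 776.3 kN.
Tension yield (gross): A_g = 294×10 = 2940 mm². φR_n = 0.90 × 345 × 2940 = 912.9 kN.
Block shear: shear path 2×[39+1×93] = 2×132 mm, A_gv = 2640, A_nv = 2×(132 − 1.5×32)×10 = 1680 mm²; tension across gage: (86 − 1×32)×10 = 540 mm². R_n = min(0.6×450×1680, 0.6×345×2640) + 1.0×450×540 = min(453.6, 546.48) + 243 = 696.6 kN. φR_n = 0.75 × 696.6 = 522.5 kN.
Governing: min(1611.2, 631.8, 776.3, 912.9, 522.5) = 522.5 kN → block shear.

522.5 kN (block shear governs)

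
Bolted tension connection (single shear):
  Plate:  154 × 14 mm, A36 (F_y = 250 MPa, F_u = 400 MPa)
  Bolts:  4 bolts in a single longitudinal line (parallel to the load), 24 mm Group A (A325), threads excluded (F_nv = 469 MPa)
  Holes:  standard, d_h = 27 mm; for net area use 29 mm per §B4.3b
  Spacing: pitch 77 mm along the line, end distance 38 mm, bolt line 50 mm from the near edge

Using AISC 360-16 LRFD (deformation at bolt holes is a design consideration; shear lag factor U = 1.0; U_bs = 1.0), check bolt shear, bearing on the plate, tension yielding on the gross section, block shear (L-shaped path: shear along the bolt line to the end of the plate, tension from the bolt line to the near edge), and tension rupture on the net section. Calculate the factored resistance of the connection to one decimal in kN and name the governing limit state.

485.1 kN (gross-section yield governs)

Bolt shear: A_b = π(24)²/4 = 452.39 mm². φR_n = 0.75 × 469 × 452.39 × 4 × 1 = 636.5 kN.
Bearing (14 mm plate, F_u = 400 MPa): end bolts L_c = 38 − 27/2 = 24.5, R_n = min(1.2×24.5×14×400, 2.4×24×14×400) = 164.64 kN/bolt; interior L_c = 77 − 27 = 50, R_n = 322.56 kN/bolt. φR_n = 0.75 × (1×164.64 + 3×322.56) = 849.2 kN.
Tension yield (gross): A_g = 154×14 = 2156 mm². φR_n = 0.90 × 250 × 2156 = 485.1 kN.
Block shear: shear path 1×[38+3×77] = 1×269 mm, A_gv = 3766, A_nv = 1×(269 − 3.5×29)×14 = 2345 mm²; tension to near edge: (50 − 0.5×29)×14 = 497 mm². R_n = min(0.6×400×2345, 0.6×250×3766) + 1.0×400×497 = min(562.8, 564.9) + 198.8 = 761.6 kN. φR_n = 0.75 × 761.6 = 571.2 kN.
Tension rupture (net): A_n = (154 − 1×29)×14 = 1750 mm² (U = 1.0, A_e = A_n). φR_n = 0.75 × 400 × 1750 = 525.0 kN.
Governing: min(636.5, 849.2, 485.1, 571.2, 525.0) = 485.1 kN → gross-section yield.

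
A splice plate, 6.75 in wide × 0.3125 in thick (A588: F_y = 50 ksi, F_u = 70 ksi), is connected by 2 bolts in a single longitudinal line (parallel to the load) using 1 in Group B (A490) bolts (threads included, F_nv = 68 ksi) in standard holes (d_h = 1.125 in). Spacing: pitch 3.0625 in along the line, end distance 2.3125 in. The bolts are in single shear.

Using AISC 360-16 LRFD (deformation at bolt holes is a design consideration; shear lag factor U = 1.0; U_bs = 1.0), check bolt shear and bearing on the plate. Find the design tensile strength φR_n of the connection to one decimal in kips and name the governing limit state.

Bolt shear: A_b = π(1)²/4 = 0.7854 in². φR_n = 0.75 × 68 × 0.7854 × 2 × 1 = 80.1 kips.
Bearing (0.3125 in plate, F_u = 70 ksi): end bolts L_c = 2.3125 − 1.125/2 = 1.75, R_n = min(1.2×1.75×0.3125×70, 2.4×1×0.3125×70) = 45.938 kips/bolt; interior L_c = 3.0625 − 1.125 = 1.9375, R_n = 50.859 kips/bolt. φR_n = 0.75 × (1×45.938 + 1×50.859) = 72.6 kips.
Governing: min(80.1, 72.6) = 72.6 kips → bearing.

72.6 kips (bearing governs)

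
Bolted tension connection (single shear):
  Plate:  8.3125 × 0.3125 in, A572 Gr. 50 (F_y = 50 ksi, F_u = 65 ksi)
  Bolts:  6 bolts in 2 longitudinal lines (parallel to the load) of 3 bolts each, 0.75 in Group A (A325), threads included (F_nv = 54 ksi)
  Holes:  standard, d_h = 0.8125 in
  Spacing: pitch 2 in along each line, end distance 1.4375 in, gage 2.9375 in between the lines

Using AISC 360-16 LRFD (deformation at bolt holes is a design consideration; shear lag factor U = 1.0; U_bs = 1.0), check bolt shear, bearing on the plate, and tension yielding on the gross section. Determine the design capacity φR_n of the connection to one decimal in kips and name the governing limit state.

Bolt shear: A_b = π(0.75)²/4 = 0.44179 in². φR_n = 0.75 × 54 × 0.44179 × 6 × 1 = 107.4 kips.
Bearing (0.3125 in plate, F_u = 65 ksi): end bolts L_c = 1.4375 − 0.8125/2 = 1.03125, R_n = min(1.2×1.03125×0.3125×65, 2.4×0.75×0.3125×65) = 25.137 kips/bolt; interior L_c = 2 − 0.8125 = 1.1875, R_n = 28.945 kips/bolt. φR_n = 0.75 × (2×25.137 + 4×28.945) = 124.5 kips.
Tension yield (gross): A_g = 8.3125×0.3125 = 2.5977 in². φR_n = 0.90 × 50 × 2.5977 = 116.9 kips.
Governing: min(107.4, 124.5, 116.9) = 107.4 kips → bolt shear.

107.4 kips (bolt shear governs)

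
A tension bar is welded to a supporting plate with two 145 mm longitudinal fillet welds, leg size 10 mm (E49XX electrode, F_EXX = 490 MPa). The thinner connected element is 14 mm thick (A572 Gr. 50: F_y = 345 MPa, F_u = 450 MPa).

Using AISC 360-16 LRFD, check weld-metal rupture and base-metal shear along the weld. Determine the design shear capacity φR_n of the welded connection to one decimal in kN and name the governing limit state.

Weld metal: throat = 0.707×10 = 7.07 mm, L = 2×145 = 290 mm. φR_n = 0.75 × 0.6 × 490 × 7.07 × 290 = 452.1 kN.
Base metal shear (14 mm plate): yield φR_n = 1.0×0.6×345×14×290 = 840.4 kN; rupture φR_n = 0.75×0.6×450×14×290 = 822.2 kN; take 822.2 kN (rupture).
Governing: min(452.1, 822.2) = 452.1 kN → weld metal.

452.1 kN (weld metal governs)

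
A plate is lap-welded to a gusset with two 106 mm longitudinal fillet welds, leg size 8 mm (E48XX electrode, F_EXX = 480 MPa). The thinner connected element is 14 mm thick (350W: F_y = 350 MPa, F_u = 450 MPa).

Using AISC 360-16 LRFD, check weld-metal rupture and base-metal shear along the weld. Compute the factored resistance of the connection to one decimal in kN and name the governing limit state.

259.0 kN (weld metal governs)

Weld metal: throat = 0.707×8 = 5.656 mm, L = 2×106 = 212 mm. φR_n = 0.75 × 0.6 × 480 × 5.656 × 212 = 259.0 kN.
Base metal shear (14 mm plate): yield φR_n = 1.0×0.6×350×14×212 = 623.3 kN; rupture φR_n = 0.75×0.6×450×14×212 = 601.0 kN; take 601.0 kN (rupture).
Governing: min(259.0, 601.0) = 259.0 kN → weld metal.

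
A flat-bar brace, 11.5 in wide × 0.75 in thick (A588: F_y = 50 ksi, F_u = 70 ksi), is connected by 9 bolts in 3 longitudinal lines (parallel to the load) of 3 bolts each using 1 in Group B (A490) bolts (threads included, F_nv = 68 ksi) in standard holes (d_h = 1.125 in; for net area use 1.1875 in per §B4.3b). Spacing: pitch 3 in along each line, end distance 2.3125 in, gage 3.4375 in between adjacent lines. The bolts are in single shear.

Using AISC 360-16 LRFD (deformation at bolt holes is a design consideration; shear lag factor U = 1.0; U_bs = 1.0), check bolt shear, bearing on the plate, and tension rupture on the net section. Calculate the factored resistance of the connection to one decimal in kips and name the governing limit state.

312.5 kips (net-section rupture governs)

Bolt shear: A_b = π(1)²/4 = 0.7854 in². φR_n = 0.75 × 68 × 0.7854 × 9 × 1 = 360.5 kips.
Bearing (0.75 in plate, F_u = 70 ksi): end bolts L_c = 2.3125 − 1.125/2 = 1.75, R_n = min(1.2×1.75×0.75×70, 2.4×1×0.75×70) = 110.25 kips/bolt; interior L_c = 3 − 1.125 = 1.875, R_n = 118.13 kips/bolt. φR_n = 0.75 × (3×110.25 + 6×118.13) = 779.6 kips.
Tension rupture (net): A_n = (11.5 − 3×1.1875)×0.75 = 5.9531 in² (U = 1.0, A_e = A_n). φR_n = 0.75 × 70 × 5.9531 = 312.5 kips.
Governing: min(360.5, 779.6, 312.5) = 312.5 kips → net-section rupture.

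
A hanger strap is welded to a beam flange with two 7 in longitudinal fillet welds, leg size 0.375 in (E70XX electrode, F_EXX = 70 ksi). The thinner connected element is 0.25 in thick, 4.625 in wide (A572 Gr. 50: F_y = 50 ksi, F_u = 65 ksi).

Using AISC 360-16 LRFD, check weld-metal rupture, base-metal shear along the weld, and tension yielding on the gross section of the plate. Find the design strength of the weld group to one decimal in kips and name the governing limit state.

52.0 kips (gross-section yield governs)

Weld metal: throat = 0.707×0.375 = 0.26513 in, L = 2×7 = 14 in. φR_n = 0.75 × 0.6 × 70 × 0.26513 × 14 = 116.9 kips.
Base metal shear (0.25 in plate): yield φR_n = 1.0×0.6×50×0.25×14 = 105.0 kips; rupture φR_n = 0.75×0.6×65×0.25×14 = 102.4 kips; take 102.4 kips (rupture).
Tension yield (gross): A_g = 4.625×0.25 = 1.1563 in². φR_n = 0.90 × 50 × 1.1563 = 52.0 kips.
Governing: min(116.9, 102.4, 52.0) = 52.0 kips → gross-section yield.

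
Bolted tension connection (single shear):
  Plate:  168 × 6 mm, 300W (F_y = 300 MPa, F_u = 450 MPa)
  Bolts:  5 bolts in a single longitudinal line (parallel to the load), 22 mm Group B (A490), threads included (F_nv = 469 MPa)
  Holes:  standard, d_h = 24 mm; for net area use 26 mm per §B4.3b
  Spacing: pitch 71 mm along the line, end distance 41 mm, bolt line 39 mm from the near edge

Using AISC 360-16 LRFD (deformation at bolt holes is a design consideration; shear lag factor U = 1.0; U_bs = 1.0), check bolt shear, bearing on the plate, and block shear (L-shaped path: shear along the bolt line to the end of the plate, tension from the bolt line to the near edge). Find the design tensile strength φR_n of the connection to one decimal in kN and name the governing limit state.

Bolt shear: A_b = π(22)²/4 = 380.13 mm². φR_n = 0.75 × 469 × 380.13 × 5 × 1 = 668.6 kN.
Bearing (6 mm plate, F_u = 450 MPa): end bolts L_c = 41 − 24/2 = 29, R_n = min(1.2×29×6×450, 2.4×22×6×450) = 93.96 kN/bolt; interior L_c = 71 − 24 = 47, R_n = 142.56 kN/bolt. φR_n = 0.75 × (1×93.96 + 4×142.56) = 498.2 kN.
Block shear: shear path 1×[41+4×71] = 1×325 mm, A_gv = 1950, A_nv = 1×(325 − 4.5×26)×6 = 1248 mm²; tension to near edge: (39 − 0.5×26)×6 = 156 mm². R_n = min(0.6×450×1248, 0.6×300×1950) + 1.0×450×156 = min(336.96, 351) + 70.2 = 407.16 kN. φR_n = 0.75 × 407.16 = 305.4 kN.
Governing: min(668.6, 498.2, 305.4) = 305.4 kN → block shear.

305.4 kN (block shear governs)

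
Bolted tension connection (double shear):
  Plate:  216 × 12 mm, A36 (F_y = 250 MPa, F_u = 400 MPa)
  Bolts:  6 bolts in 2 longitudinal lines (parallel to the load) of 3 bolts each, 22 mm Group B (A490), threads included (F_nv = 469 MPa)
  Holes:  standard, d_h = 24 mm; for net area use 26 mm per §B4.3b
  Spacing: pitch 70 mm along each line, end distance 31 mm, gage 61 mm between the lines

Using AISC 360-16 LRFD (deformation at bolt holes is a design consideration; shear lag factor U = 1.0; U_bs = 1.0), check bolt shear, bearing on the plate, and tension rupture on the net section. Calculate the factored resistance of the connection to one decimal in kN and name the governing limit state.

590.4 kN (net-section rupture governs)

Bolt shear: A_b = π(22)²/4 = 380.13 mm². φR_n = 0.75 × 469 × 380.13 × 6 × 2 = 1604.5 kN.
Bearing (12 mm plate, F_u = 400 MPa): end bolts L_c = 31 − 24/2 = 19, R_n = min(1.2×19×12×400, 2.4×22×12×400) = 109.44 kN/bolt; interior L_c = 70 − 24 = 46, R_n = 253.44 kN/bolt. φR_n = 0.75 × (2×109.44 + 4×253.44) = 924.5 kN.
Tension rupture (net): A_n = (216 − 2×26)×12 = 1968 mm² (U = 1.0, A_e = A_n). φR_n = 0.75 × 400 × 1968 = 590.4 kN.
Governing: min(1604.5, 924.5, 590.4) = 590.4 kN → net-section rupture.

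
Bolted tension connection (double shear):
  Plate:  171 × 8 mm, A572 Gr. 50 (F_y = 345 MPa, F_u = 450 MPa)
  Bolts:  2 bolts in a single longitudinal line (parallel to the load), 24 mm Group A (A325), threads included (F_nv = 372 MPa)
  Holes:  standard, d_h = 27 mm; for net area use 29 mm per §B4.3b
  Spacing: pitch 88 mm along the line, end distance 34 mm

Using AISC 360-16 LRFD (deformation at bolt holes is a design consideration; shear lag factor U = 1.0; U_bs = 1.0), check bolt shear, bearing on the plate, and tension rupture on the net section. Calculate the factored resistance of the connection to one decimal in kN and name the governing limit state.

221.9 kN (bearing governs)

Bolt shear: A_b = π(24)²/4 = 452.39 mm². φR_n = 0.75 × 372 × 452.39 × 2 × 2 = 504.9 kN.
Bearing (8 mm plate, F_u = 450 MPa): end bolts L_c = 34 − 27/2 = 20.5, R_n = min(1.2×20.5×8×450, 2.4×24×8×450) = 88.56 kN/bolt; interior L_c = 88 − 27 = 61, R_n = 207.36 kN/bolt. φR_n = 0.75 × (1×88.56 + 1×207.36) = 221.9 kN.
Tension rupture (net): A_n = (171 − 1×29)×8 = 1136 mm² (U = 1.0, A_e = A_n). φR_n = 0.75 × 450 × 1136 = 383.4 kN.
Governing: min(504.9, 221.9, 383.4) = 221.9 kN → bearing.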